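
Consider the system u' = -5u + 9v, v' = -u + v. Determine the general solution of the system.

u(t) = -3K_1e^(-2t) - 3K_2te^(-2t) + K_2e^(-2t), v(t) = -K_1e^(-2t) - K_2te^(-2t)

Coefficient matrix A = [[-5, 9], [-1, 1]].
Characteristic polynomial det(A - λI) = λ^2 + 4λ + 4 = 0.
Single eigenvalue λ = -2 with algebraic multiplicity 2.
Eigenvector v = (-3,-1); generalized eigenvector w with (A-λI)w=v is (1,0).
General solution: e^(-2t)[K_1·v + K_2·(t·v + w)].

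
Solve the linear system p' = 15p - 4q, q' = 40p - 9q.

p(t) = K_1e^(3t)cos(4t) + K_2e^(3t)sin(4t), q(t) = K_1e^(3t)sin(4t) + 3K_1e^(3t)cos(4t) + 3K_2e^(3t)sin(4t) - K_2e^(3t)cos(4t)

Coefficient matrix A = [[15, -4], [40, -9]].
Characteristic polynomial det(A - λI) = λ^2 - 6λ + 25 = 0.
Eigenvalues λ = 3 ± 4i (complex conjugate pair).
For λ=3+4i: an eigenvector is (1,3) - i(0,1) = (1, 3 - i).
A real fundamental pair from Re and Im of e^((3+4i)t)v: X_1 = e^(3t)(cos(4t)·(1,3) + sin(4t)·(0,1)), X_2 = e^(3t)(sin(4t)·(1,3) - cos(4t)·(0,1)).
General solution: K_1X_1 + K_2X_2.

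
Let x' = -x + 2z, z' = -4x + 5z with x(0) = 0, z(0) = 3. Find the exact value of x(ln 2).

A = [[-1,2],[-4,5]]; eigenvalues λ = 3, 1.
Eigenvectors: (1,2) for λ=3, (1,1) for λ=1.
From the initial condition, c_1 = 3, c_2 = -3.
x(ln 2) = (3)(2^3)(1) + (-3)(2^1)(1) = 18.

18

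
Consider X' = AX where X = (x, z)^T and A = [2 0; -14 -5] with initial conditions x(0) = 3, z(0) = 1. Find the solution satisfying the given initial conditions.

x(t) = 3e^(2t), z(t) = -6e^(2t) + 7e^(-5t)

Coefficient matrix A = [[2, 0], [-14, -5]].
Characteristic polynomial det(A - λI) = λ^2 + 3λ - 10 = 0.
Eigenvalues λ = -5, 2.
For λ=-5: (A-λI) row 1 is [7, 0], so an eigenvector is (0, -1).
For λ=2: (A-λI) row 2 is [-14, -7], so an eigenvector is (-1, 2).
General solution: C_1e^(-5t)(0,-1) + C_2e^(2t)(-1,2).
Applying x(0)=3, z(0)=1 gives C_1=-7, C_2=-3.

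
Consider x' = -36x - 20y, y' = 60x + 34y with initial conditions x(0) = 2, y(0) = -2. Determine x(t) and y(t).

x(t) = -2e^(4t) + 4e^(-6t), y(t) = 4e^(4t) - 6e^(-6t)

Coefficient matrix A = [[-36, -20], [60, 34]].
Characteristic polynomial det(A - λI) = λ^2 + 2λ - 24 = 0.
Eigenvalues λ = -6, 4.
For λ=-6: (A-λI) row 1 is [-30, -20], so an eigenvector is (-2, 3).
For λ=4: (A-λI) row 1 is [-40, -20], so an eigenvector is (-1, 2).
General solution: C_1e^(-6t)(-2,3) + C_2e^(4t)(-1,2).
Applying x(0)=2, y(0)=-2 gives C_1=-2, C_2=2.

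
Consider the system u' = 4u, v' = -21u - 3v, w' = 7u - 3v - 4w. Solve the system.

Coefficient matrix A = [[4, 0, 0], [-21, -3, 0], [7, -3, -4]].
det(A - λI) = 0 gives eigenvalues λ = 4, -4, -3.
For λ=4: eigenvector (1,-3,2).
For λ=-4: eigenvector (0,0,1).
For λ=-3: eigenvector (0,-1,3).
General solution: K_1e^(4t)(1,-3,2) + K_2e^(-4t)(0,0,1) + K_3e^(-3t)(0,-1,3).

u(t) = K_1e^(4t), v(t) = -3K_1e^(4t) - K_3e^(-3t), w(t) = 2K_1e^(4t) + K_2e^(-4t) + 3K_3e^(-3t)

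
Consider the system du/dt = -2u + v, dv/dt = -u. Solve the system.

u(t) = K_1e^(-t) + K_2te^(-t) - 2K_2e^(-t), v(t) = K_1e^(-t) + K_2te^(-t) - K_2e^(-t)

Coefficient matrix A = [[-2, 1], [-1, 0]].
Characteristic polynomial det(A - λI) = λ^2 + 2λ + 1 = 0.
Single eigenvalue λ = -1 with algebraic multiplicity 2.
Eigenvector v = (1,1); generalized eigenvector w with (A-λI)w=v is (-2,-1).
General solution: e^(-t)[K_1·v + K_2·(t·v + w)].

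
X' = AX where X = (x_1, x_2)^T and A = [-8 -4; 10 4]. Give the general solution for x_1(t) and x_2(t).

x_1(t) = -K_1e^(-2t)sin(2t) - K_1e^(-2t)cos(2t) - K_2e^(-2t)sin(2t) + K_2e^(-2t)cos(2t), x_2(t) = K_1e^(-2t)sin(2t) + 2K_1e^(-2t)cos(2t) + 2K_2e^(-2t)sin(2t) - K_2e^(-2t)cos(2t)

Coefficient matrix A = [[-8, -4], [10, 4]].
Characteristic polynomial det(A - λI) = λ^2 + 4λ + 8 = 0.
Eigenvalues λ = -2 ± 2i (complex conjugate pair).
For λ=-2+2i: an eigenvector is (-1,2) - i(-1,1) = (-1 + i, 2 - i).
A real fundamental pair from Re and Im of e^((-2+2i)t)v: X_1 = e^(-2t)(cos(2t)·(-1,2) + sin(2t)·(-1,1)), X_2 = e^(-2t)(sin(2t)·(-1,2) - cos(2t)·(-1,1)).
General solution: K_1X_1 + K_2X_2.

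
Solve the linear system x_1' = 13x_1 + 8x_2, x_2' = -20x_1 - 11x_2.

x_1(t) = C_1e^(t)sin(4t) - C_1e^(t)cos(4t) - C_2e^(t)sin(4t) - C_2e^(t)cos(4t), x_2(t) = -C_1e^(t)sin(4t) + 2C_1e^(t)cos(4t) + 2C_2e^(t)sin(4t) + C_2e^(t)cos(4t)

Coefficient matrix A = [[13, 8], [-20, -11]].
Characteristic polynomial det(A - λI) = λ^2 - 2λ + 17 = 0.
Eigenvalues λ = 1 ± 4i (complex conjugate pair).
For λ=1+4i: an eigenvector is (-1,2) - i(1,-1) = (-1 - i, 2 + i).
A real fundamental pair from Re and Im of e^((1+4i)t)v: X_1 = e^(t)(cos(4t)·(-1,2) + sin(4t)·(1,-1)), X_2 = e^(t)(sin(4t)·(-1,2) - cos(4t)·(1,-1)).
General solution: C_1X_1 + C_2X_2.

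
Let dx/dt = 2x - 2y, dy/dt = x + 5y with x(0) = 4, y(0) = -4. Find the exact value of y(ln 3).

-324

A = [[2,-2],[1,5]]; eigenvalues λ = 3, 4.
Eigenvectors: (-2,1) for λ=3, (-1,1) for λ=4.
From the initial condition, c_1 = 0, c_2 = -4.
y(ln 3) = (0)(3^3)(1) + (-4)(3^4)(1) = -324.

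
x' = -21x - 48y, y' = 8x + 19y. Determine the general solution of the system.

x(t) = 3c_1e^(-5t) + 2c_2e^(3t), y(t) = -c_1e^(-5t) - c_2e^(3t)

Coefficient matrix A = [[-21, -48], [8, 19]].
Characteristic polynomial det(A - λI) = λ^2 + 2λ - 15 = 0.
Eigenvalues λ = -5, 3.
For λ=-5: (A-λI) row 1 is [-16, -48], so an eigenvector is (3, -1).
For λ=3: (A-λI) row 1 is [-24, -48], so an eigenvector is (2, -1).
General solution: c_1e^(-5t)(3,-1) + c_2e^(3t)(2,-1).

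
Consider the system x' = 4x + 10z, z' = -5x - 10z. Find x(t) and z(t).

x(t) = -C_1e^(-3t)sin(t) - 3C_1e^(-3t)cos(t) - 3C_2e^(-3t)sin(t) + C_2e^(-3t)cos(t), z(t) = C_1e^(-3t)sin(t) + 2C_1e^(-3t)cos(t) + 2C_2e^(-3t)sin(t) - C_2e^(-3t)cos(t)

Coefficient matrix A = [[4, 10], [-5, -10]].
Characteristic polynomial det(A - λI) = λ^2 + 6λ + 10 = 0.
Eigenvalues λ = -3 ± i (complex conjugate pair).
For λ=-3+i: an eigenvector is (-3,2) - i(-1,1) = (-3 + i, 2 - i).
A real fundamental pair from Re and Im of e^((-3+i)t)v: X_1 = e^(-3t)(cos(t)·(-3,2) + sin(t)·(-1,1)), X_2 = e^(-3t)(sin(t)·(-3,2) - cos(t)·(-1,1)).
General solution: C_1X_1 + C_2X_2.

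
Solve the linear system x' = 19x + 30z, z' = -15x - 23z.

x(t) = -K_1e^(-2t)sin(3t) - 3K_1e^(-2t)cos(3t) - 3K_2e^(-2t)sin(3t) + K_2e^(-2t)cos(3t), z(t) = K_1e^(-2t)sin(3t) + 2K_1e^(-2t)cos(3t) + 2K_2e^(-2t)sin(3t) - K_2e^(-2t)cos(3t)

Coefficient matrix A = [[19, 30], [-15, -23]].
Characteristic polynomial det(A - λI) = λ^2 + 4λ + 13 = 0.
Eigenvalues λ = -2 ± 3i (complex conjugate pair).
For λ=-2+3i: an eigenvector is (-3,2) - i(-1,1) = (-3 + i, 2 - i).
A real fundamental pair from Re and Im of e^((-2+3i)t)v: X_1 = e^(-2t)(cos(3t)·(-3,2) + sin(3t)·(-1,1)), X_2 = e^(-2t)(sin(3t)·(-3,2) - cos(3t)·(-1,1)).
General solution: K_1X_1 + K_2X_2.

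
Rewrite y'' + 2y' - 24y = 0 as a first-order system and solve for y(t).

Let x_1 = y, x_2 = y'. Then x_1' = x_2 and x_2' = 24x_1 - 2x_2.
A = [[0,1],[24,-2]]; det(A-λI) = λ^2 + 2λ - 24.
Eigenvalues λ = -6, 4 with eigenvectors (1,-6), (1,4).

y(t) = C_1e^(-6t) + C_2e^(4t)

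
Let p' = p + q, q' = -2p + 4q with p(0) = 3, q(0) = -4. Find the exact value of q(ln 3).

A = [[1,1],[-2,4]]; eigenvalues λ = 3, 2.
Eigenvectors: (1,2) for λ=3, (-1,-1) for λ=2.
From the initial condition, c_1 = -7, c_2 = -10.
q(ln 3) = (-7)(3^3)(2) + (-10)(3^2)(-1) = -288.

-288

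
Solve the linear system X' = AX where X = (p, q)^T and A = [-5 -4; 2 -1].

Coefficient matrix A = [[-5, -4], [2, -1]].
Characteristic polynomial det(A - λI) = λ^2 + 6λ + 13 = 0.
Eigenvalues λ = -3 ± 2i (complex conjugate pair).
For λ=-3+2i: an eigenvector is (-1,0) - i(1,-1) = (-1 - i, 0 + i).
A real fundamental pair from Re and Im of e^((-3+2i)t)v: X_1 = e^(-3t)(cos(2t)·(-1,0) + sin(2t)·(1,-1)), X_2 = e^(-3t)(sin(2t)·(-1,0) - cos(2t)·(1,-1)).
General solution: K_1X_1 + K_2X_2.

p(t) = K_1e^(-3t)sin(2t) - K_1e^(-3t)cos(2t) - K_2e^(-3t)sin(2t) - K_2e^(-3t)cos(2t), q(t) = -K_1e^(-3t)sin(2t) + K_2e^(-3t)cos(2t)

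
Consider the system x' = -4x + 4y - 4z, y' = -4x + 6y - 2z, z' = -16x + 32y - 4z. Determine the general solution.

x(t) = 2K_1e^(-2t) + K_2e^(4t) + 2K_3e^(-4t), y(t) = K_1e^(-2t) + K_3e^(-4t), z(t) = -2K_2e^(4t) + K_3e^(-4t)

Coefficient matrix A = [[-4, 4, -4], [-4, 6, -2], [-16, 32, -4]].
det(A - λI) = 0 gives eigenvalues λ = -2, 4, -4.
For λ=-2: eigenvector (2,1,0).
For λ=4: eigenvector (1,0,-2).
For λ=-4: eigenvector (2,1,1).
General solution: K_1e^(-2t)(2,1,0) + K_2e^(4t)(1,0,-2) + K_3e^(-4t)(2,1,1).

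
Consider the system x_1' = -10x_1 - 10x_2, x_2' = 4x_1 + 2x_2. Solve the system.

x_1(t) = 2C_1e^(-4t)sin(2t) + C_1e^(-4t)cos(2t) + C_2e^(-4t)sin(2t) - 2C_2e^(-4t)cos(2t), x_2(t) = -C_1e^(-4t)sin(2t) - C_1e^(-4t)cos(2t) - C_2e^(-4t)sin(2t) + C_2e^(-4t)cos(2t)

Coefficient matrix A = [[-10, -10], [4, 2]].
Characteristic polynomial det(A - λI) = λ^2 + 8λ + 20 = 0.
Eigenvalues λ = -4 ± 2i (complex conjugate pair).
For λ=-4+2i: an eigenvector is (1,-1) - i(2,-1) = (1 - 2i, -1 + i).
A real fundamental pair from Re and Im of e^((-4+2i)t)v: X_1 = e^(-4t)(cos(2t)·(1,-1) + sin(2t)·(2,-1)), X_2 = e^(-4t)(sin(2t)·(1,-1) - cos(2t)·(2,-1)).
General solution: C_1X_1 + C_2X_2.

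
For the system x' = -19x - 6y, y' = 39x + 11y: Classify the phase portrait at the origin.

A = [[-19,-6],[39,11]]; det(A-λI) = λ^2 + 8λ + 25.
λ = -4 ± 3i: negative real part.

stable spiral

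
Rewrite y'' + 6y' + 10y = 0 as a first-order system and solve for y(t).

y(t) = C_1e^(-3t)cos(t) + C_2e^(-3t)sin(t)

Let x_1 = y, x_2 = y'. Then x_1' = x_2 and x_2' = -10x_1 - 6x_2.
A = [[0,1],[-10,-6]]; det(A-λI) = λ^2 + 6λ + 10.
Eigenvalues λ = -3 ± i.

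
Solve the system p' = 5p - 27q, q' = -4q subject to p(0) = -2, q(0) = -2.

Coefficient matrix A = [[5, -27], [0, -4]].
Characteristic polynomial det(A - λI) = λ^2 - λ - 20 = 0.
Eigenvalues λ = 5, -4.
For λ=5: (A-λI) row 1 is [0, -27], so an eigenvector is (-1, 0).
For λ=-4: (A-λI) row 1 is [9, -27], so an eigenvector is (-3, -1).
General solution: K_1e^(5t)(-1,0) + K_2e^(-4t)(-3,-1).
Applying p(0)=-2, q(0)=-2 gives K_1=-4, K_2=2.

p(t) = 4e^(5t) - 6e^(-4t), q(t) = -2e^(-4t)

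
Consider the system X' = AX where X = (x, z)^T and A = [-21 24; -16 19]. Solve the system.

Coefficient matrix A = [[-21, 24], [-16, 19]].
Characteristic polynomial det(A - λI) = λ^2 + 2λ - 15 = 0.
Eigenvalues λ = 3, -5.
For λ=3: (A-λI) row 1 is [-24, 24], so an eigenvector is (-1, -1).
For λ=-5: (A-λI) row 1 is [-16, 24], so an eigenvector is (-3, -2).
General solution: K_1e^(3t)(-1,-1) + K_2e^(-5t)(-3,-2).

x(t) = -K_1e^(3t) - 3K_2e^(-5t), z(t) = -K_1e^(3t) - 2K_2e^(-5t)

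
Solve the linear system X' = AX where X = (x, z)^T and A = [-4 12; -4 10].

x(t) = -2C_1e^(2t) - 3C_2e^(4t), z(t) = -C_1e^(2t) - 2C_2e^(4t)

Coefficient matrix A = [[-4, 12], [-4, 10]].
Characteristic polynomial det(A - λI) = λ^2 - 6λ + 8 = 0.
Eigenvalues λ = 2, 4.
For λ=2: (A-λI) row 1 is [-6, 12], so an eigenvector is (-2, -1).
For λ=4: (A-λI) row 1 is [-8, 12], so an eigenvector is (-3, -2).
General solution: C_1e^(2t)(-2,-1) + C_2e^(4t)(-3,-2).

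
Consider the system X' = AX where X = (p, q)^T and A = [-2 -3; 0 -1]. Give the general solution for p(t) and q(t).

p(t) = -3c_1e^(-t) + c_2e^(-2t), q(t) = c_1e^(-t)

Coefficient matrix A = [[-2, -3], [0, -1]].
Characteristic polynomial det(A - λI) = λ^2 + 3λ + 2 = 0.
Eigenvalues λ = -1, -2.
For λ=-1: (A-λI) row 1 is [-1, -3], so an eigenvector is (-3, 1).
For λ=-2: (A-λI) row 1 is [0, -3], so an eigenvector is (1, 0).
General solution: c_1e^(-t)(-3,1) + c_2e^(-2t)(1,0).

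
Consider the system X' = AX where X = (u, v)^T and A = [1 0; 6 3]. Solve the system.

Coefficient matrix A = [[1, 0], [6, 3]].
Characteristic polynomial det(A - λI) = λ^2 - 4λ + 3 = 0.
Eigenvalues λ = 1, 3.
For λ=1: (A-λI) row 2 is [6, 2], so an eigenvector is (-1, 3).
For λ=3: (A-λI) row 1 is [-2, 0], so an eigenvector is (0, -1).
General solution: K_1e^(t)(-1,3) + K_2e^(3t)(0,-1).

u(t) = -K_1e^(t), v(t) = 3K_1e^(t) - K_2e^(3t)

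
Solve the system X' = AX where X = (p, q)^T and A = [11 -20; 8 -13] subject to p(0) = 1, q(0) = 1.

Coefficient matrix A = [[11, -20], [8, -13]].
Characteristic polynomial det(A - λI) = λ^2 + 2λ + 17 = 0.
Eigenvalues λ = -1 ± 4i (complex conjugate pair).
For λ=-1+4i: an eigenvector is (-1,-1) - i(2,1) = (-1 - 2i, -1 - i).
A real fundamental pair from Re and Im of e^((-1+4i)t)v: X_1 = e^(-t)(cos(4t)·(-1,-1) + sin(4t)·(2,1)), X_2 = e^(-t)(sin(4t)·(-1,-1) - cos(4t)·(2,1)).
General solution: K_1X_1 + K_2X_2.
Applying p(0)=1, q(0)=1 gives K_1=-1, K_2=0.

p(t) = -2e^(-t)sin(4t) + e^(-t)cos(4t), q(t) = -e^(-t)sin(4t) + e^(-t)cos(4t)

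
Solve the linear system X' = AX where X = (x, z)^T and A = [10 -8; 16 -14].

x(t) = K_1e^(-6t) + K_2e^(2t), z(t) = 2K_1e^(-6t) + K_2e^(2t)

Coefficient matrix A = [[10, -8], [16, -14]].
Characteristic polynomial det(A - λI) = λ^2 + 4λ - 12 = 0.
Eigenvalues λ = -6, 2.
For λ=-6: (A-λI) row 1 is [16, -8], so an eigenvector is (1, 2).
For λ=2: (A-λI) row 1 is [8, -8], so an eigenvector is (1, 1).
General solution: K_1e^(-6t)(1,2) + K_2e^(2t)(1,1).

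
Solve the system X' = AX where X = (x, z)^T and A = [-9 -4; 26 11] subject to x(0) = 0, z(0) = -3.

x(t) = 6e^(t)sin(2t), z(t) = -15e^(t)sin(2t) - 3e^(t)cos(2t)

Coefficient matrix A = [[-9, -4], [26, 11]].
Characteristic polynomial det(A - λI) = λ^2 - 2λ + 5 = 0.
Eigenvalues λ = 1 ± 2i (complex conjugate pair).
For λ=1+2i: an eigenvector is (-1,2) - i(1,-3) = (-1 - i, 2 + 3i).
A real fundamental pair from Re and Im of e^((1+2i)t)v: X_1 = e^(t)(cos(2t)·(-1,2) + sin(2t)·(1,-3)), X_2 = e^(t)(sin(2t)·(-1,2) - cos(2t)·(1,-3)).
General solution: c_1X_1 + c_2X_2.
Applying x(0)=0, z(0)=-3 gives c_1=3, c_2=-3.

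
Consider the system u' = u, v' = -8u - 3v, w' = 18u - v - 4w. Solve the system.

u(t) = K_1e^(t), v(t) = -2K_1e^(t) + K_3e^(-3t), w(t) = 4K_1e^(t) + K_2e^(-4t) - K_3e^(-3t)

Coefficient matrix A = [[1, 0, 0], [-8, -3, 0], [18, -1, -4]].
det(A - λI) = 0 gives eigenvalues λ = 1, -4, -3.
For λ=1: eigenvector (1,-2,4).
For λ=-4: eigenvector (0,0,1).
For λ=-3: eigenvector (0,1,-1).
General solution: K_1e^(t)(1,-2,4) + K_2e^(-4t)(0,0,1) + K_3e^(-3t)(0,1,-1).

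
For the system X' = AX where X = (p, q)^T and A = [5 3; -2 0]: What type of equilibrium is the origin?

A = [[5,3],[-2,0]]; det(A-λI) = λ^2 - 5λ + 6.
λ = 2, 3: both positive.

unstable node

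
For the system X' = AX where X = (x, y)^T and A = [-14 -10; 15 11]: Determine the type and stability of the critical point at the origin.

saddle

A = [[-14,-10],[15,11]]; det(A-λI) = λ^2 + 3λ - 4.
λ = 1, -4: opposite signs.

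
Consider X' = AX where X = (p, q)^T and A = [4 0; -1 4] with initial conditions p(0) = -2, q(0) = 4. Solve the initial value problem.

p(t) = -2e^(4t), q(t) = 2te^(4t) + 4e^(4t)

Coefficient matrix A = [[4, 0], [-1, 4]].
Characteristic polynomial det(A - λI) = λ^2 - 8λ + 16 = 0.
Single eigenvalue λ = 4 with algebraic multiplicity 2.
Eigenvector v = (0,-1); generalized eigenvector w with (A-λI)w=v is (1,-2).
General solution: e^(4t)[K_1·v + K_2·(t·v + w)].
Applying p(0)=-2, q(0)=4 gives K_1=0, K_2=-2.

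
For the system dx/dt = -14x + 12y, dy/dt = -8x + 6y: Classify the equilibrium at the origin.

A = [[-14,12],[-8,6]]; det(A-λI) = λ^2 + 8λ + 12.
λ = -6, -2: both negative.

stable node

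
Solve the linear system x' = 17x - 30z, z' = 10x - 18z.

x(t) = -3C_1e^(-3t) + 2C_2e^(2t), z(t) = -2C_1e^(-3t) + C_2e^(2t)

Coefficient matrix A = [[17, -30], [10, -18]].
Characteristic polynomial det(A - λI) = λ^2 + λ - 6 = 0.
Eigenvalues λ = -3, 2.
For λ=-3: (A-λI) row 1 is [20, -30], so an eigenvector is (-3, -2).
For λ=2: (A-λI) row 1 is [15, -30], so an eigenvector is (2, 1).
General solution: C_1e^(-3t)(-3,-2) + C_2e^(2t)(2,1).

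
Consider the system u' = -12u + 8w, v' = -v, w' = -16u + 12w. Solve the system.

Coefficient matrix A = [[-12, 0, 8], [0, -1, 0], [-16, 0, 12]].
det(A - λI) = 0 gives eigenvalues λ = 4, -1, -4.
For λ=4: eigenvector (1,0,2).
For λ=-1: eigenvector (0,1,0).
For λ=-4: eigenvector (-1,0,-1).
General solution: c_1e^(4t)(1,0,2) + c_2e^(-t)(0,1,0) + c_3e^(-4t)(-1,0,-1).

u(t) = c_1e^(4t) - c_3e^(-4t), v(t) = c_2e^(-t), w(t) = 2c_1e^(4t) - c_3e^(-4t)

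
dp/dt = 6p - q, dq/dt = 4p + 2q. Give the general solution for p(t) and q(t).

Coefficient matrix A = [[6, -1], [4, 2]].
Characteristic polynomial det(A - λI) = λ^2 - 8λ + 16 = 0.
Single eigenvalue λ = 4 with algebraic multiplicity 2.
Eigenvector v = (1,2); generalized eigenvector w with (A-λI)w=v is (2,3).
General solution: e^(4t)[C_1·v + C_2·(t·v + w)].

p(t) = C_1e^(4t) + C_2te^(4t) + 2C_2e^(4t), q(t) = 2C_1e^(4t) + 2C_2te^(4t) + 3C_2e^(4t)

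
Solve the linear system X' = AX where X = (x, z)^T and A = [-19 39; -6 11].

Coefficient matrix A = [[-19, 39], [-6, 11]].
Characteristic polynomial det(A - λI) = λ^2 + 8λ + 25 = 0.
Eigenvalues λ = -4 ± 3i (complex conjugate pair).
For λ=-4+3i: an eigenvector is (-2,-1) - i(-3,-1) = (-2 + 3i, -1 + i).
A real fundamental pair from Re and Im of e^((-4+3i)t)v: X_1 = e^(-4t)(cos(3t)·(-2,-1) + sin(3t)·(-3,-1)), X_2 = e^(-4t)(sin(3t)·(-2,-1) - cos(3t)·(-3,-1)).
General solution: K_1X_1 + K_2X_2.

x(t) = -3K_1e^(-4t)sin(3t) - 2K_1e^(-4t)cos(3t) - 2K_2e^(-4t)sin(3t) + 3K_2e^(-4t)cos(3t), z(t) = -K_1e^(-4t)sin(3t) - K_1e^(-4t)cos(3t) - K_2e^(-4t)sin(3t) + K_2e^(-4t)cos(3t)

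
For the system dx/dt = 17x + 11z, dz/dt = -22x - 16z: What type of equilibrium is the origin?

saddle

A = [[17,11],[-22,-16]]; det(A-λI) = λ^2 - λ - 30.
λ = 6, -5: opposite signs.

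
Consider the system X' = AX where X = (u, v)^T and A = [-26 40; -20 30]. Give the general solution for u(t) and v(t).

Coefficient matrix A = [[-26, 40], [-20, 30]].
Characteristic polynomial det(A - λI) = λ^2 - 4λ + 20 = 0.
Eigenvalues λ = 2 ± 4i (complex conjugate pair).
For λ=2+4i: an eigenvector is (-3,-2) - i(1,1) = (-3 - i, -2 - i).
A real fundamental pair from Re and Im of e^((2+4i)t)v: X_1 = e^(2t)(cos(4t)·(-3,-2) + sin(4t)·(1,1)), X_2 = e^(2t)(sin(4t)·(-3,-2) - cos(4t)·(1,1)).
General solution: K_1X_1 + K_2X_2.

u(t) = K_1e^(2t)sin(4t) - 3K_1e^(2t)cos(4t) - 3K_2e^(2t)sin(4t) - K_2e^(2t)cos(4t), v(t) = K_1e^(2t)sin(4t) - 2K_1e^(2t)cos(4t) - 2K_2e^(2t)sin(4t) - K_2e^(2t)cos(4t)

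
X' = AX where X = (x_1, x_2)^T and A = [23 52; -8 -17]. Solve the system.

Coefficient matrix A = [[23, 52], [-8, -17]].
Characteristic polynomial det(A - λI) = λ^2 - 6λ + 25 = 0.
Eigenvalues λ = 3 ± 4i (complex conjugate pair).
For λ=3+4i: an eigenvector is (3,-1) - i(2,-1) = (3 - 2i, -1 + i).
A real fundamental pair from Re and Im of e^((3+4i)t)v: X_1 = e^(3t)(cos(4t)·(3,-1) + sin(4t)·(2,-1)), X_2 = e^(3t)(sin(4t)·(3,-1) - cos(4t)·(2,-1)).
General solution: c_1X_1 + c_2X_2.

x_1(t) = 2c_1e^(3t)sin(4t) + 3c_1e^(3t)cos(4t) + 3c_2e^(3t)sin(4t) - 2c_2e^(3t)cos(4t), x_2(t) = -c_1e^(3t)sin(4t) - c_1e^(3t)cos(4t) - c_2e^(3t)sin(4t) + c_2e^(3t)cos(4t)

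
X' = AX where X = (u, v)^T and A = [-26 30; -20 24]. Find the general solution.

Coefficient matrix A = [[-26, 30], [-20, 24]].
Characteristic polynomial det(A - λI) = λ^2 + 2λ - 24 = 0.
Eigenvalues λ = -6, 4.
For λ=-6: (A-λI) row 1 is [-20, 30], so an eigenvector is (-3, -2).
For λ=4: (A-λI) row 1 is [-30, 30], so an eigenvector is (1, 1).
General solution: c_1e^(-6t)(-3,-2) + c_2e^(4t)(1,1).

u(t) = -3c_1e^(-6t) + c_2e^(4t), v(t) = -2c_1e^(-6t) + c_2e^(4t)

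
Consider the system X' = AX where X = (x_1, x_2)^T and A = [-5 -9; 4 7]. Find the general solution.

x_1(t) = 3K_1e^(t) + 3K_2te^(t) + K_2e^(t), x_2(t) = -2K_1e^(t) - 2K_2te^(t) - K_2e^(t)

Coefficient matrix A = [[-5, -9], [4, 7]].
Characteristic polynomial det(A - λI) = λ^2 - 2λ + 1 = 0.
Single eigenvalue λ = 1 with algebraic multiplicity 2.
Eigenvector v = (3,-2); generalized eigenvector w with (A-λI)w=v is (1,-1).
General solution: e^(t)[K_1·v + K_2·(t·v + w)].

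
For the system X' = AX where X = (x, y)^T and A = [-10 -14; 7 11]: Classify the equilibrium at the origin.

saddle

A = [[-10,-14],[7,11]]; det(A-λI) = λ^2 - λ - 12.
λ = 4, -3: opposite signs.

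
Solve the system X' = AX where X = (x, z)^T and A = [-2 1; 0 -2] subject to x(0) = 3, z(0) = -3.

Coefficient matrix A = [[-2, 1], [0, -2]].
Characteristic polynomial det(A - λI) = λ^2 + 4λ + 4 = 0.
Single eigenvalue λ = -2 with algebraic multiplicity 2.
Eigenvector v = (-1,0); generalized eigenvector w with (A-λI)w=v is (-2,-1).
General solution: e^(-2t)[c_1·v + c_2·(t·v + w)].
Applying x(0)=3, z(0)=-3 gives c_1=-9, c_2=3.

x(t) = -3te^(-2t) + 3e^(-2t), z(t) = -3e^(-2t)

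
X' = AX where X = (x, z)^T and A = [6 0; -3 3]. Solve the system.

x(t) = -K_1e^(6t), z(t) = K_1e^(6t) + K_2e^(3t)

Coefficient matrix A = [[6, 0], [-3, 3]].
Characteristic polynomial det(A - λI) = λ^2 - 9λ + 18 = 0.
Eigenvalues λ = 6, 3.
For λ=6: (A-λI) row 2 is [-3, -3], so an eigenvector is (-1, 1).
For λ=3: (A-λI) row 1 is [3, 0], so an eigenvector is (0, 1).
General solution: K_1e^(6t)(-1,1) + K_2e^(3t)(0,1).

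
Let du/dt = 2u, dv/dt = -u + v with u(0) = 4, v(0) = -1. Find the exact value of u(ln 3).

A = [[2,0],[-1,1]]; eigenvalues λ = 1, 2.
Eigenvectors: (0,1) for λ=1, (-1,1) for λ=2.
From the initial condition, c_1 = 3, c_2 = -4.
u(ln 3) = (3)(3^1)(0) + (-4)(3^2)(-1) = 36.

36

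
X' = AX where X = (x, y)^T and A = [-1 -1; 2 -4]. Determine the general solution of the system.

Coefficient matrix A = [[-1, -1], [2, -4]].
Characteristic polynomial det(A - λI) = λ^2 + 5λ + 6 = 0.
Eigenvalues λ = -2, -3.
For λ=-2: (A-λI) row 1 is [1, -1], so an eigenvector is (1, 1).
For λ=-3: (A-λI) row 1 is [2, -1], so an eigenvector is (-1, -2).
General solution: c_1e^(-2t)(1,1) + c_2e^(-3t)(-1,-2).

x(t) = c_1e^(-2t) - c_2e^(-3t), y(t) = c_1e^(-2t) - 2c_2e^(-3t)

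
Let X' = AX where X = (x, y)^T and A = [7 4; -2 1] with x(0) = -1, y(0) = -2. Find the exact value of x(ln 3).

A = [[7,4],[-2,1]]; eigenvalues λ = 5, 3.
Eigenvectors: (-2,1) for λ=5, (1,-1) for λ=3.
From the initial condition, c_1 = 3, c_2 = 5.
x(ln 3) = (3)(3^5)(-2) + (5)(3^3)(1) = -1323.

-1323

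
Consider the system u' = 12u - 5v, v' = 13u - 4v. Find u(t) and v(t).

Coefficient matrix A = [[12, -5], [13, -4]].
Characteristic polynomial det(A - λI) = λ^2 - 8λ + 17 = 0.
Eigenvalues λ = 4 ± i (complex conjugate pair).
For λ=4+i: an eigenvector is (2,3) - i(1,2) = (2 - i, 3 - 2i).
A real fundamental pair from Re and Im of e^((4+i)t)v: X_1 = e^(4t)(cos(t)·(2,3) + sin(t)·(1,2)), X_2 = e^(4t)(sin(t)·(2,3) - cos(t)·(1,2)).
General solution: K_1X_1 + K_2X_2.

u(t) = K_1e^(4t)sin(t) + 2K_1e^(4t)cos(t) + 2K_2e^(4t)sin(t) - K_2e^(4t)cos(t), v(t) = 2K_1e^(4t)sin(t) + 3K_1e^(4t)cos(t) + 3K_2e^(4t)sin(t) - 2K_2e^(4t)cos(t)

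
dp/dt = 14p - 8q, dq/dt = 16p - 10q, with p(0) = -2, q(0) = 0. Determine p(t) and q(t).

p(t) = -4e^(6t) + 2e^(-2t), q(t) = -4e^(6t) + 4e^(-2t)

Coefficient matrix A = [[14, -8], [16, -10]].
Characteristic polynomial det(A - λI) = λ^2 - 4λ - 12 = 0.
Eigenvalues λ = -2, 6.
For λ=-2: (A-λI) row 1 is [16, -8], so an eigenvector is (1, 2).
For λ=6: (A-λI) row 1 is [8, -8], so an eigenvector is (1, 1).
General solution: c_1e^(-2t)(1,2) + c_2e^(6t)(1,1).
Applying p(0)=-2, q(0)=0 gives c_1=2, c_2=-4.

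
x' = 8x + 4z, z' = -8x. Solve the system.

x(t) = C_1e^(4t)cos(4t) + C_2e^(4t)sin(4t), z(t) = -C_1e^(4t)sin(4t) - C_1e^(4t)cos(4t) - C_2e^(4t)sin(4t) + C_2e^(4t)cos(4t)

Coefficient matrix A = [[8, 4], [-8, 0]].
Characteristic polynomial det(A - λI) = λ^2 - 8λ + 32 = 0.
Eigenvalues λ = 4 ± 4i (complex conjugate pair).
For λ=4+4i: an eigenvector is (1,-1) - i(0,-1) = (1, -1 + i).
A real fundamental pair from Re and Im of e^((4+4i)t)v: X_1 = e^(4t)(cos(4t)·(1,-1) + sin(4t)·(0,-1)), X_2 = e^(4t)(sin(4t)·(1,-1) - cos(4t)·(0,-1)).
General solution: C_1X_1 + C_2X_2.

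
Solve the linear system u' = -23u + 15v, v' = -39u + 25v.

Coefficient matrix A = [[-23, 15], [-39, 25]].
Characteristic polynomial det(A - λI) = λ^2 - 2λ + 10 = 0.
Eigenvalues λ = 1 ± 3i (complex conjugate pair).
For λ=1+3i: an eigenvector is (-1,-2) - i(-2,-3) = (-1 + 2i, -2 + 3i).
A real fundamental pair from Re and Im of e^((1+3i)t)v: X_1 = e^(t)(cos(3t)·(-1,-2) + sin(3t)·(-2,-3)), X_2 = e^(t)(sin(3t)·(-1,-2) - cos(3t)·(-2,-3)).
General solution: C_1X_1 + C_2X_2.

u(t) = -2C_1e^(t)sin(3t) - C_1e^(t)cos(3t) - C_2e^(t)sin(3t) + 2C_2e^(t)cos(3t), v(t) = -3C_1e^(t)sin(3t) - 2C_1e^(t)cos(3t) - 2C_2e^(t)sin(3t) + 3C_2e^(t)cos(3t)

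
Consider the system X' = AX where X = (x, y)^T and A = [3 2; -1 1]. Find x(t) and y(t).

Coefficient matrix A = [[3, 2], [-1, 1]].
Characteristic polynomial det(A - λI) = λ^2 - 4λ + 5 = 0.
Eigenvalues λ = 2 ± i (complex conjugate pair).
For λ=2+i: an eigenvector is (1,-1) - i(-1,0) = (1 + i, -1).
A real fundamental pair from Re and Im of e^((2+i)t)v: X_1 = e^(2t)(cos(t)·(1,-1) + sin(t)·(-1,0)), X_2 = e^(2t)(sin(t)·(1,-1) - cos(t)·(-1,0)).
General solution: K_1X_1 + K_2X_2.

x(t) = -K_1e^(2t)sin(t) + K_1e^(2t)cos(t) + K_2e^(2t)sin(t) + K_2e^(2t)cos(t), y(t) = -K_1e^(2t)cos(t) - K_2e^(2t)sin(t)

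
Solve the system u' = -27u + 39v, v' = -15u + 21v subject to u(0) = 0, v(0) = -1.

u(t) = -13e^(-3t)sin(3t), v(t) = -8e^(-3t)sin(3t) - e^(-3t)cos(3t)

Coefficient matrix A = [[-27, 39], [-15, 21]].
Characteristic polynomial det(A - λI) = λ^2 + 6λ + 18 = 0.
Eigenvalues λ = -3 ± 3i (complex conjugate pair).
For λ=-3+3i: an eigenvector is (2,1) - i(-3,-2) = (2 + 3i, 1 + 2i).
A real fundamental pair from Re and Im of e^((-3+3i)t)v: X_1 = e^(-3t)(cos(3t)·(2,1) + sin(3t)·(-3,-2)), X_2 = e^(-3t)(sin(3t)·(2,1) - cos(3t)·(-3,-2)).
General solution: C_1X_1 + C_2X_2.
Applying u(0)=0, v(0)=-1 gives C_1=3, C_2=-2.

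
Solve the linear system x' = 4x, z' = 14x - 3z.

Coefficient matrix A = [[4, 0], [14, -3]].
Characteristic polynomial det(A - λI) = λ^2 - λ - 12 = 0.
Eigenvalues λ = 4, -3.
For λ=4: (A-λI) row 2 is [14, -7], so an eigenvector is (1, 2).
For λ=-3: (A-λI) row 1 is [7, 0], so an eigenvector is (0, -1).
General solution: K_1e^(4t)(1,2) + K_2e^(-3t)(0,-1).

x(t) = K_1e^(4t), z(t) = 2K_1e^(4t) - K_2e^(-3t)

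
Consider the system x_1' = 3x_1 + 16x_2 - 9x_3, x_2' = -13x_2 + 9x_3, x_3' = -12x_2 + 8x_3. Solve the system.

Coefficient matrix A = [[3, 16, -9], [0, -13, 9], [0, -12, 8]].
det(A - λI) = 0 gives eigenvalues λ = 3, -1, -4.
For λ=3: eigenvector (1,0,0).
For λ=-1: eigenvector (-3,3,4).
For λ=-4: eigenvector (1,-1,-1).
General solution: K_1e^(3t)(1,0,0) + K_2e^(-t)(-3,3,4) + K_3e^(-4t)(1,-1,-1).

x_1(t) = K_1e^(3t) - 3K_2e^(-t) + K_3e^(-4t), x_2(t) = 3K_2e^(-t) - K_3e^(-4t), x_3(t) = 4K_2e^(-t) - K_3e^(-4t)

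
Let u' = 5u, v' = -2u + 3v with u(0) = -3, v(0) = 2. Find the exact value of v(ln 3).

702

A = [[5,0],[-2,3]]; eigenvalues λ = 3, 5.
Eigenvectors: (0,-1) for λ=3, (1,-1) for λ=5.
From the initial condition, c_1 = 1, c_2 = -3.
v(ln 3) = (1)(3^3)(-1) + (-3)(3^5)(-1) = 702.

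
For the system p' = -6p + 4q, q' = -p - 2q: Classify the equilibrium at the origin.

A = [[-6,4],[-1,-2]]; det(A-λI) = λ^2 + 8λ + 16.
repeated λ = -4 with a single eigenvector.

stable improper node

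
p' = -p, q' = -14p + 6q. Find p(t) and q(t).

p(t) = C_1e^(-t), q(t) = 2C_1e^(-t) + C_2e^(6t)

Coefficient matrix A = [[-1, 0], [-14, 6]].
Characteristic polynomial det(A - λI) = λ^2 - 5λ - 6 = 0.
Eigenvalues λ = -1, 6.
For λ=-1: (A-λI) row 2 is [-14, 7], so an eigenvector is (1, 2).
For λ=6: (A-λI) row 1 is [-7, 0], so an eigenvector is (0, 1).
General solution: C_1e^(-t)(1,2) + C_2e^(6t)(0,1).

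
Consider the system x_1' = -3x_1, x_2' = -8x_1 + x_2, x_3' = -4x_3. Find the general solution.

x_1(t) = c_1e^(-3t), x_2(t) = 2c_1e^(-3t) + c_2e^(t), x_3(t) = c_3e^(-4t)

Coefficient matrix A = [[-3, 0, 0], [-8, 1, 0], [0, 0, -4]].
det(A - λI) = 0 gives eigenvalues λ = -3, 1, -4.
For λ=-3: eigenvector (1,2,0).
For λ=1: eigenvector (0,1,0).
For λ=-4: eigenvector (0,0,1).
General solution: c_1e^(-3t)(1,2,0) + c_2e^(t)(0,1,0) + c_3e^(-4t)(0,0,1).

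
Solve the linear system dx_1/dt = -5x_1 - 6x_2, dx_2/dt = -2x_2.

x_1(t) = -K_1e^(-5t) - 2K_2e^(-2t), x_2(t) = K_2e^(-2t)

Coefficient matrix A = [[-5, -6], [0, -2]].
Characteristic polynomial det(A - λI) = λ^2 + 7λ + 10 = 0.
Eigenvalues λ = -5, -2.
For λ=-5: (A-λI) row 1 is [0, -6], so an eigenvector is (-1, 0).
For λ=-2: (A-λI) row 1 is [-3, -6], so an eigenvector is (-2, 1).
General solution: K_1e^(-5t)(-1,0) + K_2e^(-2t)(-2,1).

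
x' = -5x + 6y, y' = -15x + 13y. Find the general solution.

Coefficient matrix A = [[-5, 6], [-15, 13]].
Characteristic polynomial det(A - λI) = λ^2 - 8λ + 25 = 0.
Eigenvalues λ = 4 ± 3i (complex conjugate pair).
For λ=4+3i: an eigenvector is (-1,-2) - i(-1,-1) = (-1 + i, -2 + i).
A real fundamental pair from Re and Im of e^((4+3i)t)v: X_1 = e^(4t)(cos(3t)·(-1,-2) + sin(3t)·(-1,-1)), X_2 = e^(4t)(sin(3t)·(-1,-2) - cos(3t)·(-1,-1)).
General solution: K_1X_1 + K_2X_2.

x(t) = -K_1e^(4t)sin(3t) - K_1e^(4t)cos(3t) - K_2e^(4t)sin(3t) + K_2e^(4t)cos(3t), y(t) = -K_1e^(4t)sin(3t) - 2K_1e^(4t)cos(3t) - 2K_2e^(4t)sin(3t) + K_2e^(4t)cos(3t)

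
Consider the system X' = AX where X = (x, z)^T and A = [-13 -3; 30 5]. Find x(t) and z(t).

Coefficient matrix A = [[-13, -3], [30, 5]].
Characteristic polynomial det(A - λI) = λ^2 + 8λ + 25 = 0.
Eigenvalues λ = -4 ± 3i (complex conjugate pair).
For λ=-4+3i: an eigenvector is (1,-3) - i(0,1) = (1, -3 - i).
A real fundamental pair from Re and Im of e^((-4+3i)t)v: X_1 = e^(-4t)(cos(3t)·(1,-3) + sin(3t)·(0,1)), X_2 = e^(-4t)(sin(3t)·(1,-3) - cos(3t)·(0,1)).
General solution: c_1X_1 + c_2X_2.

x(t) = c_1e^(-4t)cos(3t) + c_2e^(-4t)sin(3t), z(t) = c_1e^(-4t)sin(3t) - 3c_1e^(-4t)cos(3t) - 3c_2e^(-4t)sin(3t) - c_2e^(-4t)cos(3t)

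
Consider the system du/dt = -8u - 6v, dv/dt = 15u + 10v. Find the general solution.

Coefficient matrix A = [[-8, -6], [15, 10]].
Characteristic polynomial det(A - λI) = λ^2 - 2λ + 10 = 0.
Eigenvalues λ = 1 ± 3i (complex conjugate pair).
For λ=1+3i: an eigenvector is (1,-2) - i(1,-1) = (1 - i, -2 + i).
A real fundamental pair from Re and Im of e^((1+3i)t)v: X_1 = e^(t)(cos(3t)·(1,-2) + sin(3t)·(1,-1)), X_2 = e^(t)(sin(3t)·(1,-2) - cos(3t)·(1,-1)).
General solution: K_1X_1 + K_2X_2.

u(t) = K_1e^(t)sin(3t) + K_1e^(t)cos(3t) + K_2e^(t)sin(3t) - K_2e^(t)cos(3t), v(t) = -K_1e^(t)sin(3t) - 2K_1e^(t)cos(3t) - 2K_2e^(t)sin(3t) + K_2e^(t)cos(3t)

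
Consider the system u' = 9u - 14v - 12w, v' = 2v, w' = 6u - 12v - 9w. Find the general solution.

Coefficient matrix A = [[9, -14, -12], [0, 2, 0], [6, -12, -9]].
det(A - λI) = 0 gives eigenvalues λ = 2, -3, 3.
For λ=2: eigenvector (2,1,0).
For λ=-3: eigenvector (-1,0,-1).
For λ=3: eigenvector (2,0,1).
General solution: K_1e^(2t)(2,1,0) + K_2e^(-3t)(-1,0,-1) + K_3e^(3t)(2,0,1).

u(t) = 2K_1e^(2t) - K_2e^(-3t) + 2K_3e^(3t), v(t) = K_1e^(2t), w(t) = -K_2e^(-3t) + K_3e^(3t)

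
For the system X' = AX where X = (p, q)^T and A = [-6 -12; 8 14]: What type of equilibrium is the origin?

A = [[-6,-12],[8,14]]; det(A-λI) = λ^2 - 8λ + 12.
λ = 6, 2: both positive.

unstable node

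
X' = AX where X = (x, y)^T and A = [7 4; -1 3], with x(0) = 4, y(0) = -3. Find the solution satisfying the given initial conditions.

Coefficient matrix A = [[7, 4], [-1, 3]].
Characteristic polynomial det(A - λI) = λ^2 - 10λ + 25 = 0.
Single eigenvalue λ = 5 with algebraic multiplicity 2.
Eigenvector v = (-2,1); generalized eigenvector w with (A-λI)w=v is (-1,0).
General solution: e^(5t)[c_1·v + c_2·(t·v + w)].
Applying x(0)=4, y(0)=-3 gives c_1=-3, c_2=2.

x(t) = -4te^(5t) + 4e^(5t), y(t) = 2te^(5t) - 3e^(5t)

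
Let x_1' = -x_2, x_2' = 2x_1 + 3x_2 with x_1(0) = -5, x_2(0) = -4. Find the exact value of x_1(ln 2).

8

A = [[0,-1],[2,3]]; eigenvalues λ = 2, 1.
Eigenvectors: (1,-2) for λ=2, (-1,1) for λ=1.
From the initial condition, c_1 = 9, c_2 = 14.
x_1(ln 2) = (9)(2^2)(1) + (14)(2^1)(-1) = 8.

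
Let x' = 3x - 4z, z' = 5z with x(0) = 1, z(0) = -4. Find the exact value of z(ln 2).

-128

A = [[3,-4],[0,5]]; eigenvalues λ = 3, 5.
Eigenvectors: (-1,0) for λ=3, (2,-1) for λ=5.
From the initial condition, c_1 = 7, c_2 = 4.
z(ln 2) = (7)(2^3)(0) + (4)(2^5)(-1) = -128.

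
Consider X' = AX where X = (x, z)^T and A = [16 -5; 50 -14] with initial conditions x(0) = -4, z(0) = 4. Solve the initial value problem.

Coefficient matrix A = [[16, -5], [50, -14]].
Characteristic polynomial det(A - λI) = λ^2 - 2λ + 26 = 0.
Eigenvalues λ = 1 ± 5i (complex conjugate pair).
For λ=1+5i: an eigenvector is (-1,-3) - i(0,-1) = (-1, -3 + i).
A real fundamental pair from Re and Im of e^((1+5i)t)v: X_1 = e^(t)(cos(5t)·(-1,-3) + sin(5t)·(0,-1)), X_2 = e^(t)(sin(5t)·(-1,-3) - cos(5t)·(0,-1)).
General solution: c_1X_1 + c_2X_2.
Applying x(0)=-4, z(0)=4 gives c_1=4, c_2=16.

x(t) = -16e^(t)sin(5t) - 4e^(t)cos(5t), z(t) = -52e^(t)sin(5t) + 4e^(t)cos(5t)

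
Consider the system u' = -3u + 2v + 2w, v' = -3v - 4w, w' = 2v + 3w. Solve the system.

u(t) = C_1e^(-3t) - C_3e^(-t), v(t) = -C_2e^(t) - 2C_3e^(-t), w(t) = C_2e^(t) + C_3e^(-t)

Coefficient matrix A = [[-3, 2, 2], [0, -3, -4], [0, 2, 3]].
det(A - λI) = 0 gives eigenvalues λ = -3, 1, -1.
For λ=-3: eigenvector (1,0,0).
For λ=1: eigenvector (0,-1,1).
For λ=-1: eigenvector (-1,-2,1).
General solution: C_1e^(-3t)(1,0,0) + C_2e^(t)(0,-1,1) + C_3e^(-t)(-1,-2,1).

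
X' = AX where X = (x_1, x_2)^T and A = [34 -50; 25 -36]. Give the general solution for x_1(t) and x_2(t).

Coefficient matrix A = [[34, -50], [25, -36]].
Characteristic polynomial det(A - λI) = λ^2 + 2λ + 26 = 0.
Eigenvalues λ = -1 ± 5i (complex conjugate pair).
For λ=-1+5i: an eigenvector is (-1,-1) - i(3,2) = (-1 - 3i, -1 - 2i).
A real fundamental pair from Re and Im of e^((-1+5i)t)v: X_1 = e^(-t)(cos(5t)·(-1,-1) + sin(5t)·(3,2)), X_2 = e^(-t)(sin(5t)·(-1,-1) - cos(5t)·(3,2)).
General solution: c_1X_1 + c_2X_2.

x_1(t) = 3c_1e^(-t)sin(5t) - c_1e^(-t)cos(5t) - c_2e^(-t)sin(5t) - 3c_2e^(-t)cos(5t), x_2(t) = 2c_1e^(-t)sin(5t) - c_1e^(-t)cos(5t) - c_2e^(-t)sin(5t) - 2c_2e^(-t)cos(5t)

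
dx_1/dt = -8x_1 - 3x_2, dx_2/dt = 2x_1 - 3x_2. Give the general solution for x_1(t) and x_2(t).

Coefficient matrix A = [[-8, -3], [2, -3]].
Characteristic polynomial det(A - λI) = λ^2 + 11λ + 30 = 0.
Eigenvalues λ = -5, -6.
For λ=-5: (A-λI) row 1 is [-3, -3], so an eigenvector is (-1, 1).
For λ=-6: (A-λI) row 1 is [-2, -3], so an eigenvector is (-3, 2).
General solution: K_1e^(-5t)(-1,1) + K_2e^(-6t)(-3,2).

x_1(t) = -K_1e^(-5t) - 3K_2e^(-6t), x_2(t) = K_1e^(-5t) + 2K_2e^(-6t)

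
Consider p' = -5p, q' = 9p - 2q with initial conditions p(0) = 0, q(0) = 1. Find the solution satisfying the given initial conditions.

Coefficient matrix A = [[-5, 0], [9, -2]].
Characteristic polynomial det(A - λI) = λ^2 + 7λ + 10 = 0.
Eigenvalues λ = -2, -5.
For λ=-2: (A-λI) row 1 is [-3, 0], so an eigenvector is (0, 1).
For λ=-5: (A-λI) row 2 is [9, 3], so an eigenvector is (-1, 3).
General solution: K_1e^(-2t)(0,1) + K_2e^(-5t)(-1,3).
Applying p(0)=0, q(0)=1 gives K_1=1, K_2=0.

p(t) = 0, q(t) = e^(-2t)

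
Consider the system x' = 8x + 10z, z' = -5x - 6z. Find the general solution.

Coefficient matrix A = [[8, 10], [-5, -6]].
Characteristic polynomial det(A - λI) = λ^2 - 2λ + 2 = 0.
Eigenvalues λ = 1 ± i (complex conjugate pair).
For λ=1+i: an eigenvector is (-3,2) - i(-1,1) = (-3 + i, 2 - i).
A real fundamental pair from Re and Im of e^((1+i)t)v: X_1 = e^(t)(cos(t)·(-3,2) + sin(t)·(-1,1)), X_2 = e^(t)(sin(t)·(-3,2) - cos(t)·(-1,1)).
General solution: C_1X_1 + C_2X_2.

x(t) = -C_1e^(t)sin(t) - 3C_1e^(t)cos(t) - 3C_2e^(t)sin(t) + C_2e^(t)cos(t), z(t) = C_1e^(t)sin(t) + 2C_1e^(t)cos(t) + 2C_2e^(t)sin(t) - C_2e^(t)cos(t)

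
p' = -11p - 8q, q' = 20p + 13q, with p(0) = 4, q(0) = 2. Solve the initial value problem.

Coefficient matrix A = [[-11, -8], [20, 13]].
Characteristic polynomial det(A - λI) = λ^2 - 2λ + 17 = 0.
Eigenvalues λ = 1 ± 4i (complex conjugate pair).
For λ=1+4i: an eigenvector is (1,-2) - i(1,-1) = (1 - i, -2 + i).
A real fundamental pair from Re and Im of e^((1+4i)t)v: X_1 = e^(t)(cos(4t)·(1,-2) + sin(4t)·(1,-1)), X_2 = e^(t)(sin(4t)·(1,-2) - cos(4t)·(1,-1)).
General solution: C_1X_1 + C_2X_2.
Applying p(0)=4, q(0)=2 gives C_1=-6, C_2=-10.

p(t) = -16e^(t)sin(4t) + 4e^(t)cos(4t), q(t) = 26e^(t)sin(4t) + 2e^(t)cos(4t)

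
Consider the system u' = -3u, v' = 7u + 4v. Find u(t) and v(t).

Coefficient matrix A = [[-3, 0], [7, 4]].
Characteristic polynomial det(A - λI) = λ^2 - λ - 12 = 0.
Eigenvalues λ = 4, -3.
For λ=4: (A-λI) row 1 is [-7, 0], so an eigenvector is (0, -1).
For λ=-3: (A-λI) row 2 is [7, 7], so an eigenvector is (1, -1).
General solution: K_1e^(4t)(0,-1) + K_2e^(-3t)(1,-1).

u(t) = K_2e^(-3t), v(t) = -K_1e^(4t) - K_2e^(-3t)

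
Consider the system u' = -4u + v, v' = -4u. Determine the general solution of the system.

u(t) = -C_1e^(-2t) - C_2te^(-2t) + C_2e^(-2t), v(t) = -2C_1e^(-2t) - 2C_2te^(-2t) + C_2e^(-2t)

Coefficient matrix A = [[-4, 1], [-4, 0]].
Characteristic polynomial det(A - λI) = λ^2 + 4λ + 4 = 0.
Single eigenvalue λ = -2 with algebraic multiplicity 2.
Eigenvector v = (-1,-2); generalized eigenvector w with (A-λI)w=v is (1,1).
General solution: e^(-2t)[C_1·v + C_2·(t·v + w)].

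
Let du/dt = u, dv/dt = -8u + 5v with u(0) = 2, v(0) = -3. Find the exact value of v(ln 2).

-216

A = [[1,0],[-8,5]]; eigenvalues λ = 5, 1.
Eigenvectors: (0,-1) for λ=5, (-1,-2) for λ=1.
From the initial condition, c_1 = 7, c_2 = -2.
v(ln 2) = (7)(2^5)(-1) + (-2)(2^1)(-2) = -216.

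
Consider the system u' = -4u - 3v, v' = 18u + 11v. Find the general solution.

u(t) = c_1e^(5t) - c_2e^(2t), v(t) = -3c_1e^(5t) + 2c_2e^(2t)

Coefficient matrix A = [[-4, -3], [18, 11]].
Characteristic polynomial det(A - λI) = λ^2 - 7λ + 10 = 0.
Eigenvalues λ = 5, 2.
For λ=5: (A-λI) row 1 is [-9, -3], so an eigenvector is (1, -3).
For λ=2: (A-λI) row 1 is [-6, -3], so an eigenvector is (-1, 2).
General solution: c_1e^(5t)(1,-3) + c_2e^(2t)(-1,2).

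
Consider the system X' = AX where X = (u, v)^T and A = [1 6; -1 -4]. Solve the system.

u(t) = -2C_1e^(-2t) + 3C_2e^(-t), v(t) = C_1e^(-2t) - C_2e^(-t)

Coefficient matrix A = [[1, 6], [-1, -4]].
Characteristic polynomial det(A - λI) = λ^2 + 3λ + 2 = 0.
Eigenvalues λ = -2, -1.
For λ=-2: (A-λI) row 1 is [3, 6], so an eigenvector is (-2, 1).
For λ=-1: (A-λI) row 1 is [2, 6], so an eigenvector is (3, -1).
General solution: C_1e^(-2t)(-2,1) + C_2e^(-t)(3,-1).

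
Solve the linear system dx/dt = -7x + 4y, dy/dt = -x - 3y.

x(t) = -2C_1e^(-5t) - 2C_2te^(-5t) - 3C_2e^(-5t), y(t) = -C_1e^(-5t) - C_2te^(-5t) - 2C_2e^(-5t)

Coefficient matrix A = [[-7, 4], [-1, -3]].
Characteristic polynomial det(A - λI) = λ^2 + 10λ + 25 = 0.
Single eigenvalue λ = -5 with algebraic multiplicity 2.
Eigenvector v = (-2,-1); generalized eigenvector w with (A-λI)w=v is (-3,-2).
General solution: e^(-5t)[C_1·v + C_2·(t·v + w)].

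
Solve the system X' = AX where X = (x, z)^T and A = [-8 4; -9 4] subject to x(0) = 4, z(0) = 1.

x(t) = -20te^(-2t) + 4e^(-2t), z(t) = -30te^(-2t) + e^(-2t)

Coefficient matrix A = [[-8, 4], [-9, 4]].
Characteristic polynomial det(A - λI) = λ^2 + 4λ + 4 = 0.
Single eigenvalue λ = -2 with algebraic multiplicity 2.
Eigenvector v = (2,3); generalized eigenvector w with (A-λI)w=v is (1,2).
General solution: e^(-2t)[K_1·v + K_2·(t·v + w)].
Applying x(0)=4, z(0)=1 gives K_1=7, K_2=-10.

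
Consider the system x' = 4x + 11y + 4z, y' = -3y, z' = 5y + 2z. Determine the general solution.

x(t) = c_1e^(4t) - c_2e^(-3t) - 2c_3e^(2t), y(t) = c_2e^(-3t), z(t) = -c_2e^(-3t) + c_3e^(2t)

Coefficient matrix A = [[4, 11, 4], [0, -3, 0], [0, 5, 2]].
det(A - λI) = 0 gives eigenvalues λ = 4, -3, 2.
For λ=4: eigenvector (1,0,0).
For λ=-3: eigenvector (-1,1,-1).
For λ=2: eigenvector (-2,0,1).
General solution: c_1e^(4t)(1,0,0) + c_2e^(-3t)(-1,1,-1) + c_3e^(2t)(-2,0,1).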